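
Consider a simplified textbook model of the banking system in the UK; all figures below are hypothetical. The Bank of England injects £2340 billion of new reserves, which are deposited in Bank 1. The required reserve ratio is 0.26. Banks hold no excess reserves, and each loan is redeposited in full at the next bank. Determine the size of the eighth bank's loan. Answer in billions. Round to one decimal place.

Each bank lends a fraction (1 − rr) = 0.7400 of the deposit it receives, so Bank 8 receives 2340·0.7400^7 and lends 2340·0.7400^8 ≈ 210.4116 billion.

£210.4 billion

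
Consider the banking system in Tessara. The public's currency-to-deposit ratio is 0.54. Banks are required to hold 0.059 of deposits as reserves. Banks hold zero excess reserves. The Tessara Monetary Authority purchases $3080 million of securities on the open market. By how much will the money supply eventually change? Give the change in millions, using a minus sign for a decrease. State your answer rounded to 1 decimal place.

$7918.5 million

The money multiplier is m = (1 + c) / (rr + c) = (1 + 0.54) / (0.059 + 0.54) ≈ 2.570952.
The purchase adds 3080 million of base, so ΔM = m × ΔMB = 2.570952 × (+3080) ≈ 7918.5322 million.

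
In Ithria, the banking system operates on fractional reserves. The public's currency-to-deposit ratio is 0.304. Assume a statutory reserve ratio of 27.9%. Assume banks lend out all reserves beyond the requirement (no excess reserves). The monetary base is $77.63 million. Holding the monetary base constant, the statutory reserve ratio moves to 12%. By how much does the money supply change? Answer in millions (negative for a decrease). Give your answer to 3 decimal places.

Initially m₁ = (1 + 0.304) / (0.279 + 0.304) ≈ 2.236707, so M₁ = 2.236707 × 77.63 ≈ 173.6356 million.
After the change m₂ = (1 + 0.304) / (0.12 + 0.304) ≈ 3.075472, so M₂ = 3.075472 × 77.63 ≈ 238.7489 million.
ΔM = M₂ − M₁ = 238.7489 − 173.6356 = 65.1133 million.

$65.113 million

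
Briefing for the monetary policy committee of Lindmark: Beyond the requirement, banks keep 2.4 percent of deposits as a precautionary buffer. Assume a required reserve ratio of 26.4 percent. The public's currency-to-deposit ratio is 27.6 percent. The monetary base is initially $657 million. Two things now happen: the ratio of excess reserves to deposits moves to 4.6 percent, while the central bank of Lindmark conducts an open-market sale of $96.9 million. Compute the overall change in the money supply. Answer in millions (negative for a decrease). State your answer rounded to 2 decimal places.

Before: m₁ = (1 + 0.276) / (0.264 + 0.024 + 0.276) ≈ 2.262411, MB₁ = 657, so M₁ = 2.262411 × 657 ≈ 1486.404 million.
After: m₂ = (1 + 0.276) / (0.264 + 0.046 + 0.276) ≈ 2.177474, MB₂ = 657 − 96.9 = 560.1, so M₂ = 2.177474 × 560.1 ≈ 1219.6032 million.
ΔM = M₂ − M₁ = 1219.6032 − 1486.404 = -266.8008 million.

-266.80 million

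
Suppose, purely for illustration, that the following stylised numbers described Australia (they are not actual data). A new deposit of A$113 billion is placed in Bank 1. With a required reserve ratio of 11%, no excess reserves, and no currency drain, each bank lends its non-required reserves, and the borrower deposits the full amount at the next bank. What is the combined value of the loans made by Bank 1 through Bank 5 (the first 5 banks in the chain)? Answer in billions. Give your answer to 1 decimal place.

A$403.7 billion

Bank i lends (1 − rr)^i of the original deposit: Bank 1 lends 113·0.8900 = 100.5700, Bank 2 lends 113·0.8900² = 89.5073, and so on.
Summing a geometric series: total = 113·[0.8900·(1 − 0.8900^5) / (1 − 0.8900)] ≈ 403.7374 billion.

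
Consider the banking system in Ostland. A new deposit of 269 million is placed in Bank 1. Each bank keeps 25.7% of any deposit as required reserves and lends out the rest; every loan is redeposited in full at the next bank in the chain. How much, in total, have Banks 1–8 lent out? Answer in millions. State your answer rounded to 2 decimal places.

Bank i lends (1 − rr)^i of the original deposit: Bank 1 lends 269·0.7430 = 199.8670, Bank 2 lends 269·0.7430² ≈ 148.5012, and so on.
Summing a geometric series: total = 269·[0.7430·(1 − 0.7430^8) / (1 − 0.7430)] ≈ 705.4625 million.

705.46 million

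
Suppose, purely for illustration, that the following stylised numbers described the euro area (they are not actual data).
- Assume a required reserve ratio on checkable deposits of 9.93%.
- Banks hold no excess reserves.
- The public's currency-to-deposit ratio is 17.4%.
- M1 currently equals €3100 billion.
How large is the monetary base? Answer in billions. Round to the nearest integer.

€722 billion

The money multiplier is m = (1 + c) / (rr + c) = (1 + 0.174) / (0.0993 + 0.174) ≈ 4.29565.
MB = M / m = 3100 / 4.29565 ≈ 721.6603 billion.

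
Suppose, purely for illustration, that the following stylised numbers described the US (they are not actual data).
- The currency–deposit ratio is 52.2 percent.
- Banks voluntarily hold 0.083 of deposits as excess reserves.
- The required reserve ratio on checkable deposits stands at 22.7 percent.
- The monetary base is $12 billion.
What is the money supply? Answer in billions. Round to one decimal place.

$22.0 billion

The money multiplier is m = (1 + c) / (rr + e + c) = (1 + 0.522) / (0.227 + 0.083 + 0.522) ≈ 1.8293.
So M = m × MB = 1.8293 × 12 = 21.9516 billion.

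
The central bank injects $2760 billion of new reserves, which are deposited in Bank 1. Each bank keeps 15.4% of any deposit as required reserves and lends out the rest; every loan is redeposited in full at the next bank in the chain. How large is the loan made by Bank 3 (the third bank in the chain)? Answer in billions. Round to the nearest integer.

$1671 billion

Each bank lends a fraction (1 − rr) = 0.8460 of the deposit it receives, so Bank 3 receives 2760·0.8460^2 and lends 2760·0.8460^3 ≈ 1671.1682 billion.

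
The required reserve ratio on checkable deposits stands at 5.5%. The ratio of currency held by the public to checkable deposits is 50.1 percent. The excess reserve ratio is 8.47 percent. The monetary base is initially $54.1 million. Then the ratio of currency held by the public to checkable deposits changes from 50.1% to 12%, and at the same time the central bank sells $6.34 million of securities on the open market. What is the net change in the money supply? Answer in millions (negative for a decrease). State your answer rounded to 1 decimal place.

Before: m₁ = (1 + 0.501) / (0.055 + 0.0847 + 0.501) ≈ 2.3428, MB₁ = 54.1, so M₁ = 2.3428 × 54.1 ≈ 126.7455 million.
After: m₂ = (1 + 0.12) / (0.055 + 0.0847 + 0.12) ≈ 4.3127, MB₂ = 54.1 − 6.34 = 47.76, so M₂ = 4.3127 × 47.76 ≈ 205.9746 million.
ΔM = M₂ − M₁ = 205.9746 − 126.7455 = 79.2291 million.

$79.2 million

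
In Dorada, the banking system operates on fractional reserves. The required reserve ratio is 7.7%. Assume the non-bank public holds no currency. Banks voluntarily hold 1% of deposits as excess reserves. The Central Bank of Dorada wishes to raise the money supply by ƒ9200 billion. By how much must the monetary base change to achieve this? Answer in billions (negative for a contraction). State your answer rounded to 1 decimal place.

The money multiplier is m = 1 / (rr + e) = 1 / (0.077 + 0.01) ≈ 11.494253.
ΔMB = ΔM / m = (+9200) / 11.494253 ≈ 800.4 billion.

ƒ800.4 billion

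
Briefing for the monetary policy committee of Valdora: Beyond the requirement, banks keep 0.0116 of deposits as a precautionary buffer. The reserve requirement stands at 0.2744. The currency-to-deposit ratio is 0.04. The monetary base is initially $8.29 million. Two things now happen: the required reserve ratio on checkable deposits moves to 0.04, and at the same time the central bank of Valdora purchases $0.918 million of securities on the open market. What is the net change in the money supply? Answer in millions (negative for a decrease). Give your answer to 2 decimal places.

Before: m₁ = (1 + 0.04) / (0.2744 + 0.0116 + 0.04) ≈ 3.1902, MB₁ = 8.29, so M₁ = 3.1902 × 8.29 ≈ 26.4468 million.
After: m₂ = (1 + 0.04) / (0.04 + 0.0116 + 0.04) ≈ 11.3537, MB₂ = 8.29 + 0.918 = 9.208, so M₂ = 11.3537 × 9.208 ≈ 104.5449 million.
ΔM = M₂ − M₁ = 104.5449 − 26.4468 = 78.0981 million.

$78.10 million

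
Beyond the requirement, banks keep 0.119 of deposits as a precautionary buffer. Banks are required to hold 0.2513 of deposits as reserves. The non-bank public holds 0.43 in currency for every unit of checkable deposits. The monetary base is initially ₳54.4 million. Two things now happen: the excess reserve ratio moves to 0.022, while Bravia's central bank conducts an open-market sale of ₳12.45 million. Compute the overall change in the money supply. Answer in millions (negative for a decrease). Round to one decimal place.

Before: m₁ = (1 + 0.43) / (0.2513 + 0.119 + 0.43) ≈ 1.7868, MB₁ = 54.4, so M₁ = 1.7868 × 54.4 ≈ 97.2019 million.
After: m₂ = (1 + 0.43) / (0.2513 + 0.022 + 0.43) ≈ 2.0333, MB₂ = 54.4 − 12.45 = 41.95, so M₂ = 2.0333 × 41.95 ≈ 85.2969 million.
ΔM = M₂ − M₁ = 85.2969 − 97.2019 = -11.905 million.

-11.9 million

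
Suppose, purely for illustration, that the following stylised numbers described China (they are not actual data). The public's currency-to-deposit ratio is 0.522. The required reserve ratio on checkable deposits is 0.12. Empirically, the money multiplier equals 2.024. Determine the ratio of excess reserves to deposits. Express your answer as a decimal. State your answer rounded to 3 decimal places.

0.110

Using m = 2.024. Since m = (1 + c)/(c + rr + e), the denominator satisfies c + rr + e = (1 + c)/m = (1 + 0.522) / 2.024 ≈ 0.751976.
With c = 0.522 and rr = 0.12, the ratio of excess reserves to deposits is 0.751976 − 0.522 − 0.12 = 0.109976.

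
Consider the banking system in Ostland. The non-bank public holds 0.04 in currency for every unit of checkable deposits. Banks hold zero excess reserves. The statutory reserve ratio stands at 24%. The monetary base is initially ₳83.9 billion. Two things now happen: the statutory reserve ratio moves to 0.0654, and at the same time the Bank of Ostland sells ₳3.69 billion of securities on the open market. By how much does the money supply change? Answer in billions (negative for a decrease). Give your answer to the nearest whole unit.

₳480 billion

Before: m₁ = (1 + 0.04) / (0.24 + 0.04) ≈ 3.7143, MB₁ = 83.9, so M₁ = 3.7143 × 83.9 ≈ 311.6298 billion.
After: m₂ = (1 + 0.04) / (0.0654 + 0.04) ≈ 9.8672, MB₂ = 83.9 − 3.69 = 80.21, so M₂ = 9.8672 × 80.21 ≈ 791.4481 billion.
ΔM = M₂ − M₁ = 791.4481 − 311.6298 = 479.8183 billion.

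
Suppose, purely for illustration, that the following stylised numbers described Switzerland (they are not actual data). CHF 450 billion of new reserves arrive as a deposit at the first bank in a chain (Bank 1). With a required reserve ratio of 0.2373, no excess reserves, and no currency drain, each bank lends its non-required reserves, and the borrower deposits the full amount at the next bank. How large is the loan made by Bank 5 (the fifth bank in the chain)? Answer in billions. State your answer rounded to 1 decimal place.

Each bank lends a fraction (1 − rr) = 0.7627 of the deposit it receives, so Bank 5 receives 450·0.7627^4 and lends 450·0.7627^5 ≈ 116.1398 billion.

CHF 116.1 billion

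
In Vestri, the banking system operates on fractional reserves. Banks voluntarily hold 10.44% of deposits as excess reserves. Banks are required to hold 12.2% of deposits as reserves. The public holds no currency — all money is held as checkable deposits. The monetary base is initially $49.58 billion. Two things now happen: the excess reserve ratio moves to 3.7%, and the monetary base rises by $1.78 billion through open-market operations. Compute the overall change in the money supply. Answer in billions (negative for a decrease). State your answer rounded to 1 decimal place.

$104.0 billion

Before: m₁ = 1 / (0.122 + 0.1044) ≈ 4.4170, MB₁ = 49.58, so M₁ = 4.4170 × 49.58 ≈ 218.9949 billion.
After: m₂ = 1 / (0.122 + 0.037) ≈ 6.2893, MB₂ = 49.58 + 1.78 = 51.36, so M₂ = 6.2893 × 51.36 ≈ 323.0184 billion.
ΔM = M₂ − M₁ = 323.0184 − 218.9949 = 104.0235 billion.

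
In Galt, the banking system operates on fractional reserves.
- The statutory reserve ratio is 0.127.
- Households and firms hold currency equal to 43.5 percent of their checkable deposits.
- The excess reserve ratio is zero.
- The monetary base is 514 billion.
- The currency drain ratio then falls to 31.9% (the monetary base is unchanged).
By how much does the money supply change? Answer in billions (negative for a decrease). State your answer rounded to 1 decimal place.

207.7 billion

Initially m₁ = (1 + 0.435) / (0.127 + 0.435) ≈ 2.55338, so M₁ = 2.55338 × 514 ≈ 1312.4373 billion.
After the change m₂ = (1 + 0.319) / (0.127 + 0.319) ≈ 2.95740, so M₂ = 2.95740 × 514 = 1520.1036 billion.
ΔM = M₂ − M₁ = 1520.1036 − 1312.4373 = 207.6663 billion.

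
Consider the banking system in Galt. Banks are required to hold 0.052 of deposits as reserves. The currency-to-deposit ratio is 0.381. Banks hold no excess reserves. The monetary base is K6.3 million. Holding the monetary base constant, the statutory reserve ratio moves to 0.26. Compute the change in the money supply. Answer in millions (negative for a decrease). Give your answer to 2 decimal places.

Initially m₁ = (1 + 0.381) / (0.052 + 0.381) ≈ 3.1894, so M₁ = 3.1894 × 6.3 ≈ 20.0932 million.
After the change m₂ = (1 + 0.381) / (0.26 + 0.381) ≈ 2.1544, so M₂ = 2.1544 × 6.3 ≈ 13.5727 million.
ΔM = M₂ − M₁ = 13.5727 − 20.0932 = -6.5205 million.

-6.52 million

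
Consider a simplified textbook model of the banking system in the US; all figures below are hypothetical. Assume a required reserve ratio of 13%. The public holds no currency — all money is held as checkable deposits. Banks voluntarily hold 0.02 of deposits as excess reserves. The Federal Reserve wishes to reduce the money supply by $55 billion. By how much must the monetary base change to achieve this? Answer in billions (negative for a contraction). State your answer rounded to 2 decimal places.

-8.25 billion

The money multiplier is m = 1 / (rr + e) = 1 / (0.13 + 0.02) ≈ 6.66667.
ΔMB = ΔM / m = (−55) / 6.66667 ≈ -8.25 billion.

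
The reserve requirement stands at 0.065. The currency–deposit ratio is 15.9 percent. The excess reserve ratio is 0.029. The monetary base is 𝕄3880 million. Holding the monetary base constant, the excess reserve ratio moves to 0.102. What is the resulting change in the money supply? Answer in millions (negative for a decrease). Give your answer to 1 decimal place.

-3980.2 million

Initially m₁ = (1 + 0.159) / (0.065 + 0.029 + 0.159) ≈ 4.581028, so M₁ = 4.581028 × 3880 ≈ 17774.3886 million.
After the change m₂ = (1 + 0.159) / (0.065 + 0.102 + 0.159) ≈ 3.555215, so M₂ = 3.555215 × 3880 = 13794.2342 million.
ΔM = M₂ − M₁ = 13794.2342 − 17774.3886 = -3980.1544 million.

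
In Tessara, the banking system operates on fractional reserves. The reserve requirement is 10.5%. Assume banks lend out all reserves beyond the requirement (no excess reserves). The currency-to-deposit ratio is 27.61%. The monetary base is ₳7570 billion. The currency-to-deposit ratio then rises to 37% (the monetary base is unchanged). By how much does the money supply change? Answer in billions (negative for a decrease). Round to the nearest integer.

-3514 billion

Initially m₁ = (1 + 0.2761) / (0.105 + 0.2761) ≈ 3.34846, so M₁ = 3.34846 × 7570 = 25347.8422 billion.
After the change m₂ = (1 + 0.37) / (0.105 + 0.37) ≈ 2.88421, so M₂ = 2.88421 × 7570 = 21833.4697 billion.
ΔM = M₂ − M₁ = 21833.4697 − 25347.8422 = -3514.3725 billion.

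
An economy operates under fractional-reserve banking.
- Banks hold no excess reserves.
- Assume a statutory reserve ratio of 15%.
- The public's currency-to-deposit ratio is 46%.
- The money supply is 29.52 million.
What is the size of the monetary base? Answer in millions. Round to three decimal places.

12.334 million

The money multiplier is m = (1 + c) / (rr + c) = (1 + 0.46) / (0.15 + 0.46) ≈ 2.393443.
MB = M / m = 29.52 / 2.393443 ≈ 12.3337 million.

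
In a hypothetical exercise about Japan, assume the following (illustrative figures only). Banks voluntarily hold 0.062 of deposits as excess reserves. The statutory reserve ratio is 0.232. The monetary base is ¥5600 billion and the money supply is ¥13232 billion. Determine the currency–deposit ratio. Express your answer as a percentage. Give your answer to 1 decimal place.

Using m = M/MB = 13232/5600 ≈ 2.362857. From m = (1 + c)/(c + rr + e), rearranging gives 1 + c = m·(c + rr + e), so c·(1 − m) = m·(rr + e) − 1.
Hence c = [m·(rr + e) − 1]/(1 − m) = [2.362857 × (0.232 + 0.062) − 1] / (1 − 2.362857) ≈ 0.224029.

22.4%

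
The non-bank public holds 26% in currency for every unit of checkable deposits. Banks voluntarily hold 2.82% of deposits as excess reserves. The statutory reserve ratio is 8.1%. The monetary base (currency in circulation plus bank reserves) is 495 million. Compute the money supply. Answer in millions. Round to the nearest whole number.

The money multiplier is m = (1 + c) / (rr + e + c) = (1 + 0.26) / (0.081 + 0.0282 + 0.26) ≈ 3.4128.
So M = m × MB = 3.4128 × 495 = 1689.336 million.

1689 million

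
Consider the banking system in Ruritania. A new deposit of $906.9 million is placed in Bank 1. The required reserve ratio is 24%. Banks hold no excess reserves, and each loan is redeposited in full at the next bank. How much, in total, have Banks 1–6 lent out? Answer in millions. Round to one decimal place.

Bank i lends (1 − rr)^i of the original deposit: Bank 1 lends 906.9·0.7600 = 689.2440, Bank 2 lends 906.9·0.7600² ≈ 523.8254, and so on.
Summing a geometric series: total = 906.9·[0.7600·(1 − 0.7600^6) / (1 − 0.7600)] ≈ 2318.4447 million.

$2318.4 million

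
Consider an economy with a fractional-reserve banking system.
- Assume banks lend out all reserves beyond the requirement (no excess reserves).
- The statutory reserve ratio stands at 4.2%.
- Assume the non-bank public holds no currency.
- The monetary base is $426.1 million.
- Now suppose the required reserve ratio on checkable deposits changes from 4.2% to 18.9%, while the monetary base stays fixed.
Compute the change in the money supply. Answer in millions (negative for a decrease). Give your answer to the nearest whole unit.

-7891 million

Initially m₁ = 1 / (0.042) ≈ 23.8095, so M₁ = 23.8095 × 426.1 ≈ 10145.228 million.
After the change m₂ = 1 / (0.189) ≈ 5.2910, so M₂ = 5.2910 × 426.1 = 2254.4951 million.
ΔM = M₂ − M₁ = 2254.4951 − 10145.228 = -7890.7329 million.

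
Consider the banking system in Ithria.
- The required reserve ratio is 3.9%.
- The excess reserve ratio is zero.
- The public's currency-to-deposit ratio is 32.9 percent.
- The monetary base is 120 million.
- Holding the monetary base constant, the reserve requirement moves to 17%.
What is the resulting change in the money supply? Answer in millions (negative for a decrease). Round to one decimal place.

Initially m₁ = (1 + 0.329) / (0.039 + 0.329) ≈ 3.61141, so M₁ = 3.61141 × 120 = 433.3692 million.
After the change m₂ = (1 + 0.329) / (0.17 + 0.329) ≈ 2.66333, so M₂ = 2.66333 × 120 = 319.5996 million.
ΔM = M₂ − M₁ = 319.5996 − 433.3692 = -113.7696 million.

-113.8 million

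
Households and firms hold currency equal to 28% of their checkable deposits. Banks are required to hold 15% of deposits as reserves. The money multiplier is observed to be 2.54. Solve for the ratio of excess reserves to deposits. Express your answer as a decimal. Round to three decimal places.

Using m = 2.54. Since m = (1 + c)/(c + rr + e), the denominator satisfies c + rr + e = (1 + c)/m = (1 + 0.28) / 2.54 ≈ 0.503937.
With c = 0.28 and rr = 0.15, the ratio of excess reserves to deposits is 0.503937 − 0.28 − 0.15 = 0.073937.

0.074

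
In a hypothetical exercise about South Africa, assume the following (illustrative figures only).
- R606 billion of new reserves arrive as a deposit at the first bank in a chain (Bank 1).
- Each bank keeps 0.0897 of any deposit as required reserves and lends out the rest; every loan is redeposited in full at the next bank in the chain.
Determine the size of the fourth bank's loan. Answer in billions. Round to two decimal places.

R416.11 billion

Each bank lends a fraction (1 − rr) = 0.9103 of the deposit it receives, so Bank 4 receives 606·0.9103^3 and lends 606·0.9103^4 ≈ 416.1125 billion.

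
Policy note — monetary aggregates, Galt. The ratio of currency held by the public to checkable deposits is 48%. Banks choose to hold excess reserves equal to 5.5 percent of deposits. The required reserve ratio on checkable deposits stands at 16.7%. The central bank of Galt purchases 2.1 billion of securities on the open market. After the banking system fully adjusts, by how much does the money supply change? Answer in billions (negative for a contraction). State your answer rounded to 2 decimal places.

The money multiplier is m = (1 + c) / (rr + e + c) = (1 + 0.48) / (0.167 + 0.055 + 0.48) ≈ 2.1083.
The purchase adds 2.1 billion of base, so ΔM = m × ΔMB = 2.1083 × (+2.1) ≈ 4.4274 billion.

4.43 billion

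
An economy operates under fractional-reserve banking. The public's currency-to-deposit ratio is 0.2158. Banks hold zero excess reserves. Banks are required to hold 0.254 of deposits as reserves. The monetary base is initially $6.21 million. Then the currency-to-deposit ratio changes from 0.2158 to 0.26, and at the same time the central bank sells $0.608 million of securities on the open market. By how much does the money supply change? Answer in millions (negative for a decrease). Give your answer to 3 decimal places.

-2.338 million

Before: m₁ = (1 + 0.2158) / (0.254 + 0.2158) ≈ 2.58791, MB₁ = 6.21, so M₁ = 2.58791 × 6.21 ≈ 16.0709 million.
After: m₂ = (1 + 0.26) / (0.254 + 0.26) ≈ 2.45136, MB₂ = 6.21 − 0.608 = 5.602, so M₂ = 2.45136 × 5.602 ≈ 13.7325 million.
ΔM = M₂ − M₁ = 13.7325 − 16.0709 = -2.3384 million.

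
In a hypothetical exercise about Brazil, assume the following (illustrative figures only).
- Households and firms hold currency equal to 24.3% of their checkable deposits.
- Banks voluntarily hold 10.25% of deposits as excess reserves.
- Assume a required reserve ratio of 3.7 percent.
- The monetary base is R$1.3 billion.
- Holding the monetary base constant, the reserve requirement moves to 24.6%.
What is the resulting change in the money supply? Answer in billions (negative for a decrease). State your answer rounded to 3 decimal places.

Initially m₁ = (1 + 0.243) / (0.037 + 0.1025 + 0.243) ≈ 3.24967, so M₁ = 3.24967 × 1.3 ≈ 4.2246 billion.
After the change m₂ = (1 + 0.243) / (0.246 + 0.1025 + 0.243) ≈ 2.10144, so M₂ = 2.10144 × 1.3 ≈ 2.7319 billion.
ΔM = M₂ − M₁ = 2.7319 − 4.2246 = -1.4927 billion.

-1.493 billion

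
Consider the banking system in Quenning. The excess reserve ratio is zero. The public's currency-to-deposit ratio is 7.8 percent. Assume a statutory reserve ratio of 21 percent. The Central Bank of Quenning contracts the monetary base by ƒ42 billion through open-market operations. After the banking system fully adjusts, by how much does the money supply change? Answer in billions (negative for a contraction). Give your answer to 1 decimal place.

-157.2 billion

The money multiplier is m = (1 + c) / (rr + c) = (1 + 0.078) / (0.21 + 0.078) ≈ 3.7431.
The sale removes 42 billion of base, so ΔM = m × ΔMB = 3.7431 × (−42) = -157.2102 billion.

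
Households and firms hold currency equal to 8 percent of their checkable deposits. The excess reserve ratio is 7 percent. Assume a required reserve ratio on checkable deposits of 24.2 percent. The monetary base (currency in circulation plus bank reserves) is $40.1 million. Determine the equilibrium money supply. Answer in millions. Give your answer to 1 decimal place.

The money multiplier is m = (1 + c) / (rr + e + c) = (1 + 0.08) / (0.242 + 0.07 + 0.08) ≈ 2.7551.
So M = m × MB = 2.7551 × 40.1 ≈ 110.4795 million.

$110.5 million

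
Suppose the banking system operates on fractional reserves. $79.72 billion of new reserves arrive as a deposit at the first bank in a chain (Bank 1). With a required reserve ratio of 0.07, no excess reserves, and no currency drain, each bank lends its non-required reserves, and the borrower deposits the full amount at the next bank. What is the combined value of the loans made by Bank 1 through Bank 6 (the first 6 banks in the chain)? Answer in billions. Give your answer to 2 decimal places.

$373.89 billion

Bank i lends (1 − rr)^i of the original deposit: Bank 1 lends 79.72·0.9300 = 74.1396, Bank 2 lends 79.72·0.9300² ≈ 68.9498, and so on.
Summing a geometric series: total = 79.72·[0.9300·(1 − 0.9300^6) / (1 − 0.9300)] ≈ 373.8858 billion.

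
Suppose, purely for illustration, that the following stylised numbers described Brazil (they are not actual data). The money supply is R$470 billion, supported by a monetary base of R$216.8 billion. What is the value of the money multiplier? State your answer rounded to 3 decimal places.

The money multiplier is m = M / MB = 470 / 216.8 ≈ 2.16790.

2.168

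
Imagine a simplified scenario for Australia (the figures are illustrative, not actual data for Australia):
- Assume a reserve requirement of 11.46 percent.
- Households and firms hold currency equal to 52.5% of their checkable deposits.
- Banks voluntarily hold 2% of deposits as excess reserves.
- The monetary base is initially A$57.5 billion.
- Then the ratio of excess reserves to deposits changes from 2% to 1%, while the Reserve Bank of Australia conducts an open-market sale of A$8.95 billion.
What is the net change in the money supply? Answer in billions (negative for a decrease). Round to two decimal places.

Before: m₁ = (1 + 0.525) / (0.1146 + 0.02 + 0.525) ≈ 2.31201, MB₁ = 57.5, so M₁ = 2.31201 × 57.5 ≈ 132.9406 billion.
After: m₂ = (1 + 0.525) / (0.1146 + 0.01 + 0.525) ≈ 2.34760, MB₂ = 57.5 − 8.95 = 48.55, so M₂ = 2.34760 × 48.55 ≈ 113.976 billion.
ΔM = M₂ − M₁ = 113.976 − 132.9406 = -18.9646 billion.

-18.96 billion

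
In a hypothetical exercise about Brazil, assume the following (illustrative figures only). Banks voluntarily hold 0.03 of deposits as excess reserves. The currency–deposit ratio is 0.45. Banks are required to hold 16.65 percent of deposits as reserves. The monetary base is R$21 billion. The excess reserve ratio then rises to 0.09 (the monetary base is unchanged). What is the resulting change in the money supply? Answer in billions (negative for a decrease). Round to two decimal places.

-4.00 billion

Initially m₁ = (1 + 0.45) / (0.1665 + 0.03 + 0.45) ≈ 2.24285, so M₁ = 2.24285 × 21 ≈ 47.0998 billion.
After the change m₂ = (1 + 0.45) / (0.1665 + 0.09 + 0.45) ≈ 2.05237, so M₂ = 2.05237 × 21 ≈ 43.0998 billion.
ΔM = M₂ − M₁ = 43.0998 − 47.0998 = -4 billion.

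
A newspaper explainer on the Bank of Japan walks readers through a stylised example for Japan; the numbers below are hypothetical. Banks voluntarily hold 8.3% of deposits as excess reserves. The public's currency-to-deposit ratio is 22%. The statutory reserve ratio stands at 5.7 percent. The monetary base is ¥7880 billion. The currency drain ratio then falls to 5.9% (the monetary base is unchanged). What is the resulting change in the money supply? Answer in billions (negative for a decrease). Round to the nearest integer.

Initially m₁ = (1 + 0.22) / (0.057 + 0.083 + 0.22) ≈ 3.38889, so M₁ = 3.38889 × 7880 = 26704.4532 billion.
After the change m₂ = (1 + 0.059) / (0.057 + 0.083 + 0.059) ≈ 5.32161, so M₂ = 5.32161 × 7880 = 41934.2868 billion.
ΔM = M₂ − M₁ = 41934.2868 − 26704.4532 = 15229.8336 billion.

¥15230 billion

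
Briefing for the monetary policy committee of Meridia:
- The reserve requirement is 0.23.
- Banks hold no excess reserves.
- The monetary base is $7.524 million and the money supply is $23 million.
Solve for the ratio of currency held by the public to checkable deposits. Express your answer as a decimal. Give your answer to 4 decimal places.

Using m = M/MB = 23/7.524 ≈ 3.056885. From m = (1 + c)/(c + rr + e), rearranging gives 1 + c = m·(c + rr + e), so c·(1 − m) = m·(rr + e) − 1.
Hence c = [m·(rr + e) − 1]/(1 − m) = [3.056885 × (0.23 + 0) − 1] / (1 − 3.056885) ≈ 0.144352.

0.1444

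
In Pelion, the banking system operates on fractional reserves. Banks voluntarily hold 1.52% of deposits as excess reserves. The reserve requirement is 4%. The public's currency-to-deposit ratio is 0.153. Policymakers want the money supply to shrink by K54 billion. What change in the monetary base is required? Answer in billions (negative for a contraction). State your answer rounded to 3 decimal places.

The money multiplier is m = (1 + c) / (rr + e + c) = (1 + 0.153) / (0.04 + 0.0152 + 0.153) ≈ 5.537944.
ΔMB = ΔM / m = (−54) / 5.537944 ≈ -9.7509 billion.

-9.751 billion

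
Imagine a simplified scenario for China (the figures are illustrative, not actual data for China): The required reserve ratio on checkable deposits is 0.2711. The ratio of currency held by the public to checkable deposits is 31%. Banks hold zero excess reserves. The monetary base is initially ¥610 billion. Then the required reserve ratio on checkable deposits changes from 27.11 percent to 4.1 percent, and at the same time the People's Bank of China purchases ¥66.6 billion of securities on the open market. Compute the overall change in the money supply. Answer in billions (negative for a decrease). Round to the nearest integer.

Before: m₁ = (1 + 0.31) / (0.2711 + 0.31) ≈ 2.2543, MB₁ = 610, so M₁ = 2.2543 × 610 = 1375.123 billion.
After: m₂ = (1 + 0.31) / (0.041 + 0.31) ≈ 3.7322, MB₂ = 610 + 66.6 = 676.6, so M₂ = 3.7322 × 676.6 ≈ 2525.2065 billion.
ΔM = M₂ − M₁ = 2525.2065 − 1375.123 = 1150.0835 billion.

¥1150 billion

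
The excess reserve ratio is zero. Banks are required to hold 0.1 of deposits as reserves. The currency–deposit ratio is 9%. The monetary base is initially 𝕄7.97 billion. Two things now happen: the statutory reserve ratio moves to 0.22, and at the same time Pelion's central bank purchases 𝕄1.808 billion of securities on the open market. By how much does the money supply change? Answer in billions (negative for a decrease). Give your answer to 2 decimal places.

-11.34 billion

Before: m₁ = (1 + 0.09) / (0.1 + 0.09) ≈ 5.7368, MB₁ = 7.97, so M₁ = 5.7368 × 7.97 ≈ 45.7223 billion.
After: m₂ = (1 + 0.09) / (0.22 + 0.09) ≈ 3.5161, MB₂ = 7.97 + 1.808 = 9.778, so M₂ = 3.5161 × 9.778 ≈ 34.3804 billion.
ΔM = M₂ − M₁ = 34.3804 − 45.7223 = -11.3419 billion.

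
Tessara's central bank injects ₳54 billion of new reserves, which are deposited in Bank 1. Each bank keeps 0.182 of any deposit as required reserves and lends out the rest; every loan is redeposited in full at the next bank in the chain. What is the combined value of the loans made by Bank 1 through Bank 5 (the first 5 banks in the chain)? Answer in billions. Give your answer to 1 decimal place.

Bank i lends (1 − rr)^i of the original deposit: Bank 1 lends 54·0.8180 = 44.1720, Bank 2 lends 54·0.8180² ≈ 36.1327, and so on.
Summing a geometric series: total = 54·[0.8180·(1 − 0.8180^5) / (1 − 0.8180)] ≈ 153.8155 billion.

₳153.8 billion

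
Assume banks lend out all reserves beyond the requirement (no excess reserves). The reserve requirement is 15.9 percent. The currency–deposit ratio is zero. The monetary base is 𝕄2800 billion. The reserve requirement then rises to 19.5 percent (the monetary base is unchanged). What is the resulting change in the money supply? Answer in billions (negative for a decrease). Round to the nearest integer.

-3251 billion

Initially m₁ = 1 / (0.159) ≈ 6.28931, so M₁ = 6.28931 × 2800 = 17610.068 billion.
After the change m₂ = 1 / (0.195) ≈ 5.12821, so M₂ = 5.12821 × 2800 = 14358.988 billion.
ΔM = M₂ − M₁ = 14358.988 − 17610.068 = -3251.08 billion.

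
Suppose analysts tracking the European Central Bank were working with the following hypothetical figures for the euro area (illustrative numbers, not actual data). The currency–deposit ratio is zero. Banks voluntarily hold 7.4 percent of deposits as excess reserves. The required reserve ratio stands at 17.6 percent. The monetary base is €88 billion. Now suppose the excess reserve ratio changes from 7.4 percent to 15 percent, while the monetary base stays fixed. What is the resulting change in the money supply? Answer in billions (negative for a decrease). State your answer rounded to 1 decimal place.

Initially m₁ = 1 / (0.176 + 0.074) = 4, so M₁ = 4 × 88 = 352 billion.
After the change m₂ = 1 / (0.176 + 0.15) ≈ 3.0675, so M₂ = 3.0675 × 88 = 269.94 billion.
ΔM = M₂ − M₁ = 269.94 − 352 = -82.06 billion.

-82.1 billion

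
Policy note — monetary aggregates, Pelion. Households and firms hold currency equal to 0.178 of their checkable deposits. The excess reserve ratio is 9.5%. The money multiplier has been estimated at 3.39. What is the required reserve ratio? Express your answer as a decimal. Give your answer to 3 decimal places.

0.074

Using m = 3.39. Since m = (1 + c)/(c + rr + e), the denominator satisfies c + rr + e = (1 + c)/m = (1 + 0.178) / 3.39 ≈ 0.347493.
With c = 0.178 and e = 0.095, the required reserve ratio is 0.347493 − 0.178 − 0.095 = 0.074493.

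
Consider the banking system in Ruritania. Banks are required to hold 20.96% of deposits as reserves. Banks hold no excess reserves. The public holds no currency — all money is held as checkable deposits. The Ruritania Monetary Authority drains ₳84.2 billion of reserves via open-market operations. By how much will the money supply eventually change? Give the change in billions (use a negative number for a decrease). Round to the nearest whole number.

The simple money multiplier is m = 1/rr = 1/0.2096 ≈ 4.7710.
An open-market sale reduces the monetary base by 84.2 billion, so ΔM = m × ΔMB = 4.7710 × (−84.2) = -401.7182 billion.

-402 billion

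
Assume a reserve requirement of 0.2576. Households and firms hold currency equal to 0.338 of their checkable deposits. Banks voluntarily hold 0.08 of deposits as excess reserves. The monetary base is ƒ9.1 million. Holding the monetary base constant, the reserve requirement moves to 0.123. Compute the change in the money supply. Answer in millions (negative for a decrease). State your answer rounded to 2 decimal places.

Initially m₁ = (1 + 0.338) / (0.2576 + 0.08 + 0.338) ≈ 1.9805, so M₁ = 1.9805 × 9.1 ≈ 18.0225 million.
After the change m₂ = (1 + 0.338) / (0.123 + 0.08 + 0.338) ≈ 2.4732, so M₂ = 2.4732 × 9.1 ≈ 22.5061 million.
ΔM = M₂ − M₁ = 22.5061 − 18.0225 = 4.4836 million.

ƒ4.48 million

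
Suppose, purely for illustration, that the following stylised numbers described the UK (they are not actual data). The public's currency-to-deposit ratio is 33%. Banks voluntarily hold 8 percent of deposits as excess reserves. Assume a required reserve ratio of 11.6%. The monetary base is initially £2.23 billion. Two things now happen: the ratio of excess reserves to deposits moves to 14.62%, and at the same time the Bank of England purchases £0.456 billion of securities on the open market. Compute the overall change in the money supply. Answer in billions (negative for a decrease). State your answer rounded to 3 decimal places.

Before: m₁ = (1 + 0.33) / (0.116 + 0.08 + 0.33) ≈ 2.52852, MB₁ = 2.23, so M₁ = 2.52852 × 2.23 ≈ 5.6386 billion.
After: m₂ = (1 + 0.33) / (0.116 + 0.1462 + 0.33) ≈ 2.24586, MB₂ = 2.23 + 0.456 = 2.686, so M₂ = 2.24586 × 2.686 ≈ 6.0324 billion.
ΔM = M₂ − M₁ = 6.0324 − 5.6386 = 0.3938 billion.

£0.394 billion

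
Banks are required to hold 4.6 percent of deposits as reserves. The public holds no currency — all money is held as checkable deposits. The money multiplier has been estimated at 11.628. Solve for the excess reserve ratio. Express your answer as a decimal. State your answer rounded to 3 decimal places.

Using m = 11.628. Since m = (1 + c)/(c + rr + e), the denominator satisfies c + rr + e = (1 + c)/m = (1 + 0) / 11.628 ≈ 0.085999.
With c = 0 and rr = 0.046, the excess reserve ratio is 0.085999 − 0 − 0.046 = 0.039999.

0.040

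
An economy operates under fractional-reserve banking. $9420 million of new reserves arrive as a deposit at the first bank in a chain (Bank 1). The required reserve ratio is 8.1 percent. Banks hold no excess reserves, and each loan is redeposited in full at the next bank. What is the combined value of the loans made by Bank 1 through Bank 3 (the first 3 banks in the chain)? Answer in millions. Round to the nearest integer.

$23924 million

Bank i lends (1 − rr)^i of the original deposit: Bank 1 lends 9420·0.9190 = 8656.9800, Bank 2 lends 9420·0.9190² ≈ 7955.7646, and so on.
Summing a geometric series: total = 9420·[0.9190·(1 − 0.9190^3) / (1 − 0.9190)] ≈ 23924.0923 million.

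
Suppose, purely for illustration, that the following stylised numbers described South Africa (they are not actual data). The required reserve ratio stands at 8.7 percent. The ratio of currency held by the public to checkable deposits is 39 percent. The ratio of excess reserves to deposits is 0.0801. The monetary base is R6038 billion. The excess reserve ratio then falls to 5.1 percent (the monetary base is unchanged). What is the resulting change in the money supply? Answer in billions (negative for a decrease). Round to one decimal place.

Initially m₁ = (1 + 0.39) / (0.087 + 0.0801 + 0.39) ≈ 2.495064, so M₁ = 2.495064 × 6038 ≈ 15065.1964 billion.
After the change m₂ = (1 + 0.39) / (0.087 + 0.051 + 0.39) ≈ 2.632576, so M₂ = 2.632576 × 6038 ≈ 15895.4939 billion.
ΔM = M₂ − M₁ = 15895.4939 − 15065.1964 = 830.2975 billion.

R830.3 billion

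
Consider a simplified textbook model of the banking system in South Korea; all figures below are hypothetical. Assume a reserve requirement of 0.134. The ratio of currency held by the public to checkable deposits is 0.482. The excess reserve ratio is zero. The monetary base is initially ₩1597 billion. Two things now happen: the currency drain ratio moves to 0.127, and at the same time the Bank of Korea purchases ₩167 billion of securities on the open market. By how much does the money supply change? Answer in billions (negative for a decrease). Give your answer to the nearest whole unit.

Before: m₁ = (1 + 0.482) / (0.134 + 0.482) ≈ 2.40584, MB₁ = 1597, so M₁ = 2.40584 × 1597 ≈ 3842.1265 billion.
After: m₂ = (1 + 0.127) / (0.134 + 0.127) ≈ 4.31801, MB₂ = 1597 + 167 = 1764, so M₂ = 4.31801 × 1764 ≈ 7616.9696 billion.
ΔM = M₂ − M₁ = 7616.9696 − 3842.1265 = 3774.8431 billion.

₩3775 billion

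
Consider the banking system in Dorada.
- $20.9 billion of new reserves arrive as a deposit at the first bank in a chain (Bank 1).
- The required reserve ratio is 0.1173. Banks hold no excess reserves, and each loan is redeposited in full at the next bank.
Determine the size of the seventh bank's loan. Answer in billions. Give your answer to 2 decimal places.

Each bank lends a fraction (1 − rr) = 0.8827 of the deposit it receives, so Bank 7 receives 20.9·0.8827^6 and lends 20.9·0.8827^7 ≈ 8.7265 billion.

$8.73 billion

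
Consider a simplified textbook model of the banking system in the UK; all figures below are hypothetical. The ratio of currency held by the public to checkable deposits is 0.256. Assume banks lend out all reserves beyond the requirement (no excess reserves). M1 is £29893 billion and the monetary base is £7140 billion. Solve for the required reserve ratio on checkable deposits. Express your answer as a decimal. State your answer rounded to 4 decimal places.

Using m = M/MB = 29893/7140 ≈ 4.186695. Since m = (1 + c)/(c + rr + e), the denominator satisfies c + rr + e = (1 + c)/m = (1 + 0.256) / 4.186695 ≈ 0.299998.
With c = 0.256 and e = 0, the required reserve ratio on checkable deposits is 0.299998 − 0.256 − 0 = 0.043998.

0.0440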